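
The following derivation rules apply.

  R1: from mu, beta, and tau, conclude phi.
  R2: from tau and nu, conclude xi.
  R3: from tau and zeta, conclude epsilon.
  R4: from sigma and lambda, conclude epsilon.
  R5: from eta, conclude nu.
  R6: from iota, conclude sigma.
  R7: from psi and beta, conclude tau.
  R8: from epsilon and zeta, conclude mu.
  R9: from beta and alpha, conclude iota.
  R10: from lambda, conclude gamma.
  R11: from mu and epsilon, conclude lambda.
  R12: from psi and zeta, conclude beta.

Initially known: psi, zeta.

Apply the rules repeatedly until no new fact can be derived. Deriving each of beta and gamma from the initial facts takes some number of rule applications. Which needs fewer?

beta

beta: From psi and zeta, R12 gives beta. [1 rule application]
gamma: psi and zeta hold, so beta follows (R12). psi and beta hold, so tau follows (R7). From tau and zeta, R3 gives epsilon. epsilon and zeta hold, so mu follows (R8). From mu and epsilon, R11 gives lambda. lambda holds, so gamma follows (R10). [6 rule applications]
beta needs fewer.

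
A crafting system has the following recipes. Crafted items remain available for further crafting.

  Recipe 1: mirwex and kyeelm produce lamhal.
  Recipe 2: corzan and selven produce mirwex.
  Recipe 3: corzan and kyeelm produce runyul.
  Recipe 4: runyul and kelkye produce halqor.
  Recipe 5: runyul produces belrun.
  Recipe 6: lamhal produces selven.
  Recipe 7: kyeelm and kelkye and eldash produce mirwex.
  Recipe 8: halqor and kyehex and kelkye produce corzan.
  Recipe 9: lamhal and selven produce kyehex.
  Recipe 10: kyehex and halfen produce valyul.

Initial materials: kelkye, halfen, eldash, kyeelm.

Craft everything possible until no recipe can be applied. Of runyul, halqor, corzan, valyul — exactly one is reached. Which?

valyul

kyeelm and kelkye and eldash → mirwex (Recipe 7).
mirwex and kyeelm → lamhal (Recipe 1).
Using Recipe 6, lamhal makes selven.
lamhal and selven → kyehex (Recipe 9).
kyehex and halfen → valyul (Recipe 10).
corzan would need halqor, kyehex, and kelkye (Recipe 8), but halqor is never obtained. halqor would need runyul and kelkye (Recipe 4), but runyul is never obtained. runyul would need corzan and kyeelm (Recipe 3), but corzan is never obtained.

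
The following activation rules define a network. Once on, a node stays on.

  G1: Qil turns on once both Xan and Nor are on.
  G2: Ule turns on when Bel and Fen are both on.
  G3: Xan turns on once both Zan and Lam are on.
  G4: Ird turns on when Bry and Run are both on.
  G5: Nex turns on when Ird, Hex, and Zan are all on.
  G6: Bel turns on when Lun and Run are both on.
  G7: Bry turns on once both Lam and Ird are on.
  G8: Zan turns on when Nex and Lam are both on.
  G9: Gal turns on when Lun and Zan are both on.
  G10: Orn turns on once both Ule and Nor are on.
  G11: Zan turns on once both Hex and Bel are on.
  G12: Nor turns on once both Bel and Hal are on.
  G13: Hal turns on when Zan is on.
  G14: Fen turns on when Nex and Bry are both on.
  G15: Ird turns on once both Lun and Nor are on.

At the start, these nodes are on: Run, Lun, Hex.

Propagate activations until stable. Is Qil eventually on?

Qil would need Xan and Nor (G1), but Xan never turns on.

No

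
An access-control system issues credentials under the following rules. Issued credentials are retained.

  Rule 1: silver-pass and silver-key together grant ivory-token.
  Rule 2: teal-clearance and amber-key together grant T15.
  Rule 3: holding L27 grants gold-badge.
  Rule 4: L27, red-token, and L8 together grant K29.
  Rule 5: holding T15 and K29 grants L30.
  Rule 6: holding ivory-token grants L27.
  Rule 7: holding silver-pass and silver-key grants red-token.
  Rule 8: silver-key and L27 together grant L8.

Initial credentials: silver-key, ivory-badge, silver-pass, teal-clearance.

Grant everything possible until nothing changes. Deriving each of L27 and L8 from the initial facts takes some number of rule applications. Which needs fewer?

L27

L27: Holding silver-pass and silver-key grants ivory-token (Rule 1). Holding ivory-token grants L27 (Rule 6). [2 rule applications]
L8: Holding silver-pass and silver-key grants ivory-token (Rule 1). Holding ivory-token grants L27 (Rule 6). Holding silver-key and L27 grants L8 (Rule 8). [3 rule applications]
L27 needs fewer.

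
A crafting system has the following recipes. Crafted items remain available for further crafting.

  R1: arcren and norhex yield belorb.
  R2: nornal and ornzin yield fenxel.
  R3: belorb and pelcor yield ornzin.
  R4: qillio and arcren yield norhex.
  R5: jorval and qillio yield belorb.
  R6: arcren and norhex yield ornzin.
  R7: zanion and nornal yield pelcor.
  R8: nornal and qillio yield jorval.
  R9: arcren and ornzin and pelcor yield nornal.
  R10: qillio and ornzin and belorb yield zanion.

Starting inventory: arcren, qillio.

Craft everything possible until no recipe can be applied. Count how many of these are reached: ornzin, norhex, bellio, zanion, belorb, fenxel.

qillio and arcren → norhex (R4).
arcren and norhex → ornzin (R6).
arcren and norhex → belorb (R1).
Using R10, qillio, ornzin, and belorb make zanion.
ornzin: reached.
norhex: reached.
No rule produces bellio, and it is not given.
zanion: reached.
belorb: reached.
fenxel would need nornal and ornzin (R2), but nornal is never obtained.
Reached: ornzin, norhex, zanion, and belorb — 4 of the 6.

4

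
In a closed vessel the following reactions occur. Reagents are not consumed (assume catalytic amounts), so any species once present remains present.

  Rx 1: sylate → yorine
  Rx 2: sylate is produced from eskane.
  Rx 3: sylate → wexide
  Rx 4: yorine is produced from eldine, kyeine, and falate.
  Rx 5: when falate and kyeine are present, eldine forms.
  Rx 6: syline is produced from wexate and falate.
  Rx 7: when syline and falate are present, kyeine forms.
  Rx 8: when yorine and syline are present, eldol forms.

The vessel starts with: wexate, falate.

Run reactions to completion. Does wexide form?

wexide would need sylate (Rx 3), but sylate never forms.

No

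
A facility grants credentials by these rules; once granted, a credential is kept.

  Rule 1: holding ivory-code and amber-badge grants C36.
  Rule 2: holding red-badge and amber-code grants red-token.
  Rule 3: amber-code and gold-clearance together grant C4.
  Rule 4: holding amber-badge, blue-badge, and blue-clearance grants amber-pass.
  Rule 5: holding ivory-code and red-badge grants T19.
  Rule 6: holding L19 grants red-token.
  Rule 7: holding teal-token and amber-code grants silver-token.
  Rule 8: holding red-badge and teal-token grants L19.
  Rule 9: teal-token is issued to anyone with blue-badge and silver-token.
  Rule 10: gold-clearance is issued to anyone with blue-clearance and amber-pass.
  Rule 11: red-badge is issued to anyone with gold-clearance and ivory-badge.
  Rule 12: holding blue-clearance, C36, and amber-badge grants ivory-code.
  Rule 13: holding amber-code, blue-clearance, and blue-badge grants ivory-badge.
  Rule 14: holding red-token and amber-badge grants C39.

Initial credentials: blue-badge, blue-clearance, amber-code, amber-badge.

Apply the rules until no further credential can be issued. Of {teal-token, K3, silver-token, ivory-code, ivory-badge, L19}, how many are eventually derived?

Holding amber-code, blue-clearance, and blue-badge grants ivory-badge (Rule 13).
teal-token would need blue-badge and silver-token (Rule 9), but silver-token is never granted.
No rule produces K3, and it is not given.
silver-token would need teal-token and amber-code (Rule 7), but teal-token is never granted.
ivory-code would need blue-clearance, C36, and amber-badge (Rule 12), but C36 is never granted.
ivory-badge: reached.
L19 would need red-badge and teal-token (Rule 8), but teal-token is never granted.
Reached: ivory-badge — 1 of the 6.

1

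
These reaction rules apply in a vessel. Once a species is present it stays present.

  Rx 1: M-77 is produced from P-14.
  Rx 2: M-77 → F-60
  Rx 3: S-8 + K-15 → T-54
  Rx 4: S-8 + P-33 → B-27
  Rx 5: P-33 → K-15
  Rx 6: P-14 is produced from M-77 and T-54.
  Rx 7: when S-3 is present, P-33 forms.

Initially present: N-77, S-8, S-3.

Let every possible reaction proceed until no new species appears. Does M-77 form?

M-77 would need P-14 (Rx 1), but P-14 never forms.

No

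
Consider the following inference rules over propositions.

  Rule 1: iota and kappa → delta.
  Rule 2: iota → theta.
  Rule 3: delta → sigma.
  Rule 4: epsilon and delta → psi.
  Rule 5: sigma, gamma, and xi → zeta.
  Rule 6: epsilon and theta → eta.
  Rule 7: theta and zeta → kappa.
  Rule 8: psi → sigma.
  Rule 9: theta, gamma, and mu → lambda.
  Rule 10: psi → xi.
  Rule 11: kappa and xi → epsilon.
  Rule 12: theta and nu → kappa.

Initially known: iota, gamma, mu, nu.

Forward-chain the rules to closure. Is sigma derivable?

From iota, Rule 2 gives theta.
From theta and nu, Rule 12 gives kappa.
From iota and kappa, Rule 1 gives delta.
From delta, Rule 3 gives sigma.

Yes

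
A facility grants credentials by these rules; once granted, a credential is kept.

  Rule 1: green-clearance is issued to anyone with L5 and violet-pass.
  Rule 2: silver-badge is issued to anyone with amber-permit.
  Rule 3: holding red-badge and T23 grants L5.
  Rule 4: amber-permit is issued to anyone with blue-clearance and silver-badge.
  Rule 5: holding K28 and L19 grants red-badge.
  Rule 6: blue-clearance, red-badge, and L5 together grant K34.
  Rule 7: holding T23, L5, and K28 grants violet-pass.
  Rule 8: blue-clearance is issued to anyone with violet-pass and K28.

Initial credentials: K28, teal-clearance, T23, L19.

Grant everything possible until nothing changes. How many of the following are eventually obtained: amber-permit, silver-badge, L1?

0

amber-permit would need blue-clearance and silver-badge (Rule 4), but silver-badge is never granted.
silver-badge would need amber-permit (Rule 2), but amber-permit is never granted.
No rule produces L1, and it is not given.
None of the 3 are reached.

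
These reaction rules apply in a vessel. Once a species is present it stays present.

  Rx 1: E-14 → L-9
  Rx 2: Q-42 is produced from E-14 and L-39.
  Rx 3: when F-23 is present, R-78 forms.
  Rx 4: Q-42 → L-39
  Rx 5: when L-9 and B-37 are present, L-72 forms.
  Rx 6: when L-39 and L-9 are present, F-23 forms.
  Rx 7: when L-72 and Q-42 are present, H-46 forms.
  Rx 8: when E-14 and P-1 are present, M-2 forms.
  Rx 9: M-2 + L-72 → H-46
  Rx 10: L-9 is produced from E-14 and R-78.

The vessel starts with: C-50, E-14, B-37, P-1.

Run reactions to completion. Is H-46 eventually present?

E-14 and P-1 present → M-2 forms (Rx 8).
E-14 present → L-9 forms (Rx 1).
L-9 and B-37 present → L-72 forms (Rx 5).
M-2 and L-72 present → H-46 forms (Rx 9).

Yes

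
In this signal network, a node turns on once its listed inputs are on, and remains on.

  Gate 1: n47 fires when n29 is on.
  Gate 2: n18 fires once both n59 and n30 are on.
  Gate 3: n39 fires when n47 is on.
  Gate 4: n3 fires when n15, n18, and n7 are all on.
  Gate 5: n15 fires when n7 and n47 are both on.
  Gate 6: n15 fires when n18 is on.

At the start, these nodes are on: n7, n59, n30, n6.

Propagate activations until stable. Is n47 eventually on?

No

n47 would need n29 (Gate 1), but n29 never turns on.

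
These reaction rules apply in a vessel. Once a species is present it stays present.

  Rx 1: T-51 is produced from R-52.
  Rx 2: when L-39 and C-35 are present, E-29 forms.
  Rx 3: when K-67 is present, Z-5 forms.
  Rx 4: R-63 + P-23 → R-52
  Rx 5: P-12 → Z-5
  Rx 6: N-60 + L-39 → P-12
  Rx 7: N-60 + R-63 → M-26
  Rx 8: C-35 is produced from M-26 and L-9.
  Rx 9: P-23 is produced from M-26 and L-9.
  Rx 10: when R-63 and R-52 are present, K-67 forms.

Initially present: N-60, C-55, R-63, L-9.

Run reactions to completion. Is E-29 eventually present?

E-29 would need L-39 and C-35 (Rx 2), but L-39 never forms.

No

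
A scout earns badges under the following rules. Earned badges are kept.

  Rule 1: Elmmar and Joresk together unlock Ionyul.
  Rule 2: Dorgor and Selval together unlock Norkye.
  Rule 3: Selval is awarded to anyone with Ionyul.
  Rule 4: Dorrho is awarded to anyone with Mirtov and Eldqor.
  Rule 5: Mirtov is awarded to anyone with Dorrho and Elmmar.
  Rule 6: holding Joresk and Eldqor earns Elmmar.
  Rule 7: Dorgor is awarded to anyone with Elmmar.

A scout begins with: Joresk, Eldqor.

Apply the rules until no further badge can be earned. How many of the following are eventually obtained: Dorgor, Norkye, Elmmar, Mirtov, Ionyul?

With Joresk and Eldqor, Elmmar is earned (Rule 6).
With Elmmar, Dorgor is earned (Rule 7).
With Elmmar and Joresk, Ionyul is earned (Rule 1).
With Ionyul, Selval is earned (Rule 3).
With Dorgor and Selval, Norkye is earned (Rule 2).
Dorgor: reached.
Norkye: reached.
Elmmar: reached.
Mirtov would need Dorrho and Elmmar (Rule 5), but Dorrho is never earned.
Ionyul: reached.
Reached: Dorgor, Norkye, Elmmar, and Ionyul — 4 of the 5.

4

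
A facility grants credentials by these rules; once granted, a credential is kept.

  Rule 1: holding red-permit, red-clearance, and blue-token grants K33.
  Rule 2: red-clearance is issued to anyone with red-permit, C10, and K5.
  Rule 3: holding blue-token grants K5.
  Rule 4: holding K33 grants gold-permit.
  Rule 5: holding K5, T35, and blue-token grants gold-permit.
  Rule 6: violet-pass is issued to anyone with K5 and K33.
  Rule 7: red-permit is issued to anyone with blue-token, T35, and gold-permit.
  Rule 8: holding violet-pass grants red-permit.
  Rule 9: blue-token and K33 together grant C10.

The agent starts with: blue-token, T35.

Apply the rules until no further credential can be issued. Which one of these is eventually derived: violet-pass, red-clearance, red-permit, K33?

red-permit

Holding blue-token grants K5 (Rule 3).
Holding K5, T35, and blue-token grants gold-permit (Rule 5).
Holding blue-token, T35, and gold-permit grants red-permit (Rule 7).
red-clearance would need red-permit, C10, and K5 (Rule 2), but C10 is never granted. K33 would need red-permit, red-clearance, and blue-token (Rule 1), but red-clearance is never granted. violet-pass would need K5 and K33 (Rule 6), but K33 is never granted.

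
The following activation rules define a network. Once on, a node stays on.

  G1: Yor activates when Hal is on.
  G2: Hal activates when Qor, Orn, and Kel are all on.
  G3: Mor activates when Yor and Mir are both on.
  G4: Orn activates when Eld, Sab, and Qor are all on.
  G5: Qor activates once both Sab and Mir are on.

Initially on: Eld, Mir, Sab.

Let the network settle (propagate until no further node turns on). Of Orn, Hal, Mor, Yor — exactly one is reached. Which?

Sab and Mir are on, so Qor activates (G5).
G4: Eld, Sab, and Qor on → Orn on.
Mor would need Yor and Mir (G3), but Yor never turns on. Hal would need Qor, Orn, and Kel (G2), but Kel never turns on. Yor would need Hal (G1), but Hal never turns on.

Orn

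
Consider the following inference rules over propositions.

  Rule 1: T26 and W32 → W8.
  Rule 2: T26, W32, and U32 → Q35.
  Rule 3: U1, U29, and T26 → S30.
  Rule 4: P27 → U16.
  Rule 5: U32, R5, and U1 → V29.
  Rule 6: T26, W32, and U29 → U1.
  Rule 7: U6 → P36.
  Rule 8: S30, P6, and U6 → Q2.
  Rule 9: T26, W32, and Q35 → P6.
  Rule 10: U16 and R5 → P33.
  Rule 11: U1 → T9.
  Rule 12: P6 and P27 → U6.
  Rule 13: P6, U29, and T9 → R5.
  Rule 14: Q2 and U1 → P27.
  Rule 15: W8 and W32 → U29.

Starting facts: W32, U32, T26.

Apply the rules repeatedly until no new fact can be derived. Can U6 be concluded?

U6 would need P6 and P27 (Rule 12), but P27 is never established.

No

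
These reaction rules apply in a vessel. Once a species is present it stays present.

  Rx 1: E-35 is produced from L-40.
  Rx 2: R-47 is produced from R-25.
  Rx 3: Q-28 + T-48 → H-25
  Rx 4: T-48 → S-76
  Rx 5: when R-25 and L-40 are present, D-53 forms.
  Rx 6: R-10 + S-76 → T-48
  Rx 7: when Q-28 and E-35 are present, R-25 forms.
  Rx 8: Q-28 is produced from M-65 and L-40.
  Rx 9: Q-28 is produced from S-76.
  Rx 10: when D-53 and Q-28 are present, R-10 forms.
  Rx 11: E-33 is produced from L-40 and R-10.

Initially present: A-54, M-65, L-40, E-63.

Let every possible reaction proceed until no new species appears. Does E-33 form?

L-40 present → E-35 forms (Rx 1).
M-65 and L-40 present → Q-28 forms (Rx 8).
Q-28 and E-35 present → R-25 forms (Rx 7).
R-25 and L-40 present → D-53 forms (Rx 5).
D-53 and Q-28 present → R-10 forms (Rx 10).
L-40 and R-10 present → E-33 forms (Rx 11).

Yes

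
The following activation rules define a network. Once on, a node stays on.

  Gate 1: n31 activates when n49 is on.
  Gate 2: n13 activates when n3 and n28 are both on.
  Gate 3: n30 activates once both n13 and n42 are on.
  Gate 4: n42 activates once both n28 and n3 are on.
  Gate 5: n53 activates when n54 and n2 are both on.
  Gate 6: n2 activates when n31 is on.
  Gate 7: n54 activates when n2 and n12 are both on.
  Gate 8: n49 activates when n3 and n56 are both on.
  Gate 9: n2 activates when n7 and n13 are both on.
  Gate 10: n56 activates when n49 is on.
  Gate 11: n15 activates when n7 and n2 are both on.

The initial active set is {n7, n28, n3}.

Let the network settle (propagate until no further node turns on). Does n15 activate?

Yes

n3 and n28 are on, so n13 activates (Gate 2).
n7 and n13 are on, so n2 activates (Gate 9).
n7 and n2 are on, so n15 activates (Gate 11).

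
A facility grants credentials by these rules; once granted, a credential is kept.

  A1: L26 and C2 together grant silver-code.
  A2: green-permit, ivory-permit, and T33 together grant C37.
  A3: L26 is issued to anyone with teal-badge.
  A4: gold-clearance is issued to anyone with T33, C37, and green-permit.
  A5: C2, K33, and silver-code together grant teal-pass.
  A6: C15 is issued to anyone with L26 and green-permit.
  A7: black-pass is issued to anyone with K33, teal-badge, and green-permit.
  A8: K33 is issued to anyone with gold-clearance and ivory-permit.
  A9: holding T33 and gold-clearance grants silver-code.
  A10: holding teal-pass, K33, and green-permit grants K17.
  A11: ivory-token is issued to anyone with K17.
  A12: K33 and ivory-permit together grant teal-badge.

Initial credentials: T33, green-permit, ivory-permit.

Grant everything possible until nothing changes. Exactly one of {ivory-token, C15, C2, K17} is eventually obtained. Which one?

C15

Holding green-permit, ivory-permit, and T33 grants C37 (A2).
Holding T33, C37, and green-permit grants gold-clearance (A4).
Holding gold-clearance and ivory-permit grants K33 (A8).
Holding K33 and ivory-permit grants teal-badge (A12).
Holding teal-badge grants L26 (A3).
Holding L26 and green-permit grants C15 (A6).
No rule produces C2, and it is not given. ivory-token would need K17 (A11), but K17 is never granted. K17 would need teal-pass, K33, and green-permit (A10), but teal-pass is never granted.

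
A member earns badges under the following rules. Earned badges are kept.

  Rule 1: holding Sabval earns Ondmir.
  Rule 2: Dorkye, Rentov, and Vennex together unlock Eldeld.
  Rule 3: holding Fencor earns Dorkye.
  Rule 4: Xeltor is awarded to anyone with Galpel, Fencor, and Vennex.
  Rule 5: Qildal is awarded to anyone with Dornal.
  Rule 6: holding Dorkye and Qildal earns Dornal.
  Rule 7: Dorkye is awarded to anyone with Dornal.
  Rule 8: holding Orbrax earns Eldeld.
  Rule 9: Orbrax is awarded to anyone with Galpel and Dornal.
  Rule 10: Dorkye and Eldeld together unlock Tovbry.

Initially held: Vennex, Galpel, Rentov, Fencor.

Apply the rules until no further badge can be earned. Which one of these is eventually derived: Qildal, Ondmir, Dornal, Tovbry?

With Fencor, Dorkye is earned (Rule 3).
With Dorkye, Rentov, and Vennex, Eldeld is earned (Rule 2).
With Dorkye and Eldeld, Tovbry is earned (Rule 10).
Dornal would need Dorkye and Qildal (Rule 6), but Qildal is never earned. Qildal would need Dornal (Rule 5), but Dornal is never earned. Ondmir would need Sabval (Rule 1), but Sabval is never earned.

Tovbry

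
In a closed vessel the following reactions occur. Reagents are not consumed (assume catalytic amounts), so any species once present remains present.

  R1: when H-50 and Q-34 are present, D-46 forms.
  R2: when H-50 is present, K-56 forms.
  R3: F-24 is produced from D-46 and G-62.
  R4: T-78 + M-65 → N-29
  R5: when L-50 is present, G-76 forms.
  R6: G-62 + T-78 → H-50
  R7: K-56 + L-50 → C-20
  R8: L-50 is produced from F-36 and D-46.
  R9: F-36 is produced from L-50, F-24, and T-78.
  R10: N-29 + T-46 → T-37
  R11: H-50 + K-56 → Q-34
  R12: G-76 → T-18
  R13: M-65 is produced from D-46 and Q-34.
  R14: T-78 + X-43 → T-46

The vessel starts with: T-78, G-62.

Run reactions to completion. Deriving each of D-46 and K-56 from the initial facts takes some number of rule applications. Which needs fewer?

K-56: G-62 and T-78 present → H-50 forms (R6). H-50 present → K-56 forms (R2). [2 rule applications]
D-46: G-62 and T-78 present → H-50 forms (R6). H-50 present → K-56 forms (R2). H-50 and K-56 present → Q-34 forms (R11). H-50 and Q-34 present → D-46 forms (R1). [4 rule applications]
K-56 needs fewer.

K-56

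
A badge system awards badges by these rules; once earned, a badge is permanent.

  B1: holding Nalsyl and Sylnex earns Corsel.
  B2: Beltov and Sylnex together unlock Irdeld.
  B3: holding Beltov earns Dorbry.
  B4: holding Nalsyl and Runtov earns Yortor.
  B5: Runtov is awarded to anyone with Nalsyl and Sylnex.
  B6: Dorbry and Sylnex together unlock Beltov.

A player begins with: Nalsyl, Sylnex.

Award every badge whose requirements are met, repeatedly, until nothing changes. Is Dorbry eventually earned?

Dorbry would need Beltov (B3), but Beltov is never earned.

No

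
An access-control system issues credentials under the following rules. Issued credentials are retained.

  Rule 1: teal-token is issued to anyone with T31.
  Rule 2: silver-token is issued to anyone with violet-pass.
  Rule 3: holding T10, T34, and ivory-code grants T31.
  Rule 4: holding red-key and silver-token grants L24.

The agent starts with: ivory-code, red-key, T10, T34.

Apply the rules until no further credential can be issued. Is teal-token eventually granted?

Holding T10, T34, and ivory-code grants T31 (Rule 3).
Holding T31 grants teal-token (Rule 1).

Yes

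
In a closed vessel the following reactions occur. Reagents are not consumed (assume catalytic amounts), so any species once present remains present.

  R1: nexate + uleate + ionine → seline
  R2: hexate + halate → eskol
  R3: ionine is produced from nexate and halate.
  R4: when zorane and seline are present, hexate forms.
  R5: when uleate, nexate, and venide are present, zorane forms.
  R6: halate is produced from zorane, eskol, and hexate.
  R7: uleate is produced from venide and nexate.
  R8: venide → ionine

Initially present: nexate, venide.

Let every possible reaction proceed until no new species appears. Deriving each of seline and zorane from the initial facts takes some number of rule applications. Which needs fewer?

zorane: venide and nexate present → uleate forms (R7). uleate, nexate, and venide present → zorane forms (R5). [2 rule applications]
seline: venide and nexate present → uleate forms (R7). venide present → ionine forms (R8). nexate, uleate, and ionine present → seline forms (R1). [3 rule applications]
zorane needs fewer.

zorane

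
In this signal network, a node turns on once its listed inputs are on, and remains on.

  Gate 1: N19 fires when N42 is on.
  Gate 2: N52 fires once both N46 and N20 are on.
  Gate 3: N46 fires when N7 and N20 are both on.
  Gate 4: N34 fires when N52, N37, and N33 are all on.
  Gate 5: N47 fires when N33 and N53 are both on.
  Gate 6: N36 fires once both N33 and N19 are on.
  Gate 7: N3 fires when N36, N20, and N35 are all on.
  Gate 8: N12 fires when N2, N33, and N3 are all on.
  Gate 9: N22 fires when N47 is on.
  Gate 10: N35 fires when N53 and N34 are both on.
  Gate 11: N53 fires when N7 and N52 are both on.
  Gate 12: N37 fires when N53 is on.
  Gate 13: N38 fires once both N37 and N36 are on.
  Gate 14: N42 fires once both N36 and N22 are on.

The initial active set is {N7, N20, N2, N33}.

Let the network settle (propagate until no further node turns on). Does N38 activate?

N38 would need N37 and N36 (Gate 13), but N36 never turns on.

No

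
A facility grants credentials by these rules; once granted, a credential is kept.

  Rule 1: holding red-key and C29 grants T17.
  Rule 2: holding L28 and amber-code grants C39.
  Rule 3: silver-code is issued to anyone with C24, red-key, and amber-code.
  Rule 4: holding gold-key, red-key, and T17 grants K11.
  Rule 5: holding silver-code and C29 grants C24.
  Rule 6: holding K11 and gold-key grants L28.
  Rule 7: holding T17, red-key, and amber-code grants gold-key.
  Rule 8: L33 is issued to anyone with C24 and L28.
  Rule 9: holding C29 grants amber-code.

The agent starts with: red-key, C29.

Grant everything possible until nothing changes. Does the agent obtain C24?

C24 would need silver-code and C29 (Rule 5), but silver-code is never granted.

No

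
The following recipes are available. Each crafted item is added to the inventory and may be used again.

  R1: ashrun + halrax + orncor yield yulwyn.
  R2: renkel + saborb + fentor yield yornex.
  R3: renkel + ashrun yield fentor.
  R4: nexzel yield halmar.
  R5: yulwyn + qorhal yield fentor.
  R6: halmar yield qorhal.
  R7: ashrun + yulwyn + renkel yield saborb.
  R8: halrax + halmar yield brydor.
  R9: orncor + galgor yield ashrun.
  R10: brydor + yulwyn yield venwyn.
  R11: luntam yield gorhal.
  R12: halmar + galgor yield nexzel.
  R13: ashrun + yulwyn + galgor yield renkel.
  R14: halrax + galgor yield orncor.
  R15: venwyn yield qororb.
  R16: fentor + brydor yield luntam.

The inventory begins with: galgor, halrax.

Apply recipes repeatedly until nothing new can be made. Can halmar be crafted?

No

halmar would need nexzel (R4), but nexzel is never obtained.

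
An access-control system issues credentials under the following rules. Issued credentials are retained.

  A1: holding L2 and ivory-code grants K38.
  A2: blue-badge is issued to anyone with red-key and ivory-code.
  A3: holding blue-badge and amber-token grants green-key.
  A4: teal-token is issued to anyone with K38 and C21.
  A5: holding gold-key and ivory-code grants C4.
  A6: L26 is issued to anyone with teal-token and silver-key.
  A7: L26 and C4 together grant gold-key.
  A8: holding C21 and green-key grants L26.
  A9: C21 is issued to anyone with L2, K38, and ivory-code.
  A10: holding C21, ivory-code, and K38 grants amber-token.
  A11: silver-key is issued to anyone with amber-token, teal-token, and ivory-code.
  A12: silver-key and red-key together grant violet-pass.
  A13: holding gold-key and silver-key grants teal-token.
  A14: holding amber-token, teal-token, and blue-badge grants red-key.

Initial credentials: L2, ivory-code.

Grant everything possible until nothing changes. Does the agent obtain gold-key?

gold-key would need L26 and C4 (A7), but C4 is never granted.

No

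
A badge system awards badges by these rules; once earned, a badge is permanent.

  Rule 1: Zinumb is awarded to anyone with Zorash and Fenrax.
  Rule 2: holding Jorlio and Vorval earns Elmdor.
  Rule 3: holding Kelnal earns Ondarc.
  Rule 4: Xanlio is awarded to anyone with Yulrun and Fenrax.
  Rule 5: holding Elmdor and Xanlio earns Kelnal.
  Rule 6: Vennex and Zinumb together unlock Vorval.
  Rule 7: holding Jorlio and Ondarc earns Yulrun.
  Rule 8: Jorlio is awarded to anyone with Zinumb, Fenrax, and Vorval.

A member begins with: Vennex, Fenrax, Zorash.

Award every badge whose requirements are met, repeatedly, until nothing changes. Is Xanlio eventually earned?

No

Xanlio would need Yulrun and Fenrax (Rule 4), but Yulrun is never earned.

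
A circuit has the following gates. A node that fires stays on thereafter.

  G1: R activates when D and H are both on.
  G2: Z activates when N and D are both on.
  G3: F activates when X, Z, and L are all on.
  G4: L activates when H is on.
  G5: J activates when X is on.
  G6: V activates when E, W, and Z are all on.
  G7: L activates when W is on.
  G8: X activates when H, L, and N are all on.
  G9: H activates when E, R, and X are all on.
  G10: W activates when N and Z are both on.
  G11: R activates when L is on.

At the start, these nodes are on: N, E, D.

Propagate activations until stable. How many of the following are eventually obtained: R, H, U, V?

2

N and D are on, so Z activates (G2).
N and Z are on, so W activates (G10).
E, W, and Z are on, so V activates (G6).
G7: W on → L on.
L is on, so R activates (G11).
R: reached.
H would need E, R, and X (G9), but X never turns on.
No rule produces U, and it is not given.
V: reached.
Reached: R and V — 2 of the 4.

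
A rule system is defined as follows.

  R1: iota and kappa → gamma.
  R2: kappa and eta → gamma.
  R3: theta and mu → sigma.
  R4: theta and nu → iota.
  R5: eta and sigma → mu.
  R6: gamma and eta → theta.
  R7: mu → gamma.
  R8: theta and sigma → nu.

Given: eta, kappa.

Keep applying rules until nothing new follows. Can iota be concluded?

iota would need theta and nu (R4), but nu is never established.

No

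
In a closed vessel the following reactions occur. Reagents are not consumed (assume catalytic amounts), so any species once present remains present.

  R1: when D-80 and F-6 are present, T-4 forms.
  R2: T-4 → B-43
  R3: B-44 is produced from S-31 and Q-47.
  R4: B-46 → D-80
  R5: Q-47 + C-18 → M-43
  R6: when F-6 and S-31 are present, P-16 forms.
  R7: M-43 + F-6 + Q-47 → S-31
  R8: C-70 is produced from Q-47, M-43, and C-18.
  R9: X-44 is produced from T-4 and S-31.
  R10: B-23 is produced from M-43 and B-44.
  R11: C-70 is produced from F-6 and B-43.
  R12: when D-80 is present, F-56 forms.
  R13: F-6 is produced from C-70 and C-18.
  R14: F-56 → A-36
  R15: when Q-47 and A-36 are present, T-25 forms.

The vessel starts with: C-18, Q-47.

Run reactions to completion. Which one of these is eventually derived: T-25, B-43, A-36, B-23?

Q-47 and C-18 present → M-43 forms (R5).
Q-47, M-43, and C-18 present → C-70 forms (R8).
C-70 and C-18 present → F-6 forms (R13).
M-43, F-6, and Q-47 present → S-31 forms (R7).
S-31 and Q-47 present → B-44 forms (R3).
M-43 and B-44 present → B-23 forms (R10).
T-25 would need Q-47 and A-36 (R15), but A-36 never forms. B-43 would need T-4 (R2), but T-4 never forms. A-36 would need F-56 (R14), but F-56 never forms.

B-23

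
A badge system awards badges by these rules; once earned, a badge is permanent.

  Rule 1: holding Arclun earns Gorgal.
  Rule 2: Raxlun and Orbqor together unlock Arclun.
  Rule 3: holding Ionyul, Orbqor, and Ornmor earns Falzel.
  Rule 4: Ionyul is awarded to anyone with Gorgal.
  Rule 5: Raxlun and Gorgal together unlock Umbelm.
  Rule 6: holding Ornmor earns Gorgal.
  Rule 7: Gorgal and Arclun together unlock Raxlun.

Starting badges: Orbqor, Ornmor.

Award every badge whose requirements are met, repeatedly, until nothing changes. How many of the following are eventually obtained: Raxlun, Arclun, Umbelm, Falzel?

1

With Ornmor, Gorgal is earned (Rule 6).
With Gorgal, Ionyul is earned (Rule 4).
With Ionyul, Orbqor, and Ornmor, Falzel is earned (Rule 3).
Raxlun would need Gorgal and Arclun (Rule 7), but Arclun is never earned.
Arclun would need Raxlun and Orbqor (Rule 2), but Raxlun is never earned.
Umbelm would need Raxlun and Gorgal (Rule 5), but Raxlun is never earned.
Falzel: reached.
Reached: Falzel — 1 of the 4.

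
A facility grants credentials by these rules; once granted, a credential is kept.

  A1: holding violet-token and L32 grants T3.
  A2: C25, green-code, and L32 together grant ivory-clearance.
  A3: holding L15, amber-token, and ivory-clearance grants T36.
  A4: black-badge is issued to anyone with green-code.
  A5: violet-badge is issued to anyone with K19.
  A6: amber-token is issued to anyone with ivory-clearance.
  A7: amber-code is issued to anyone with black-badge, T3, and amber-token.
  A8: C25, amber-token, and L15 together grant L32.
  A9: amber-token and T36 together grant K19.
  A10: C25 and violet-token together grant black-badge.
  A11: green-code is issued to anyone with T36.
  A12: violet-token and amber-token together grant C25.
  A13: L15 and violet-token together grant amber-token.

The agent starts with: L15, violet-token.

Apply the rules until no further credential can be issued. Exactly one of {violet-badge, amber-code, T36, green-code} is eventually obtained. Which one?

Holding L15 and violet-token grants amber-token (A13).
Holding violet-token and amber-token grants C25 (A12).
Holding C25, amber-token, and L15 grants L32 (A8).
Holding C25 and violet-token grants black-badge (A10).
Holding violet-token and L32 grants T3 (A1).
Holding black-badge, T3, and amber-token grants amber-code (A7).
T36 would need L15, amber-token, and ivory-clearance (A3), but ivory-clearance is never granted. green-code would need T36 (A11), but T36 is never granted. violet-badge would need K19 (A5), but K19 is never granted.

amber-code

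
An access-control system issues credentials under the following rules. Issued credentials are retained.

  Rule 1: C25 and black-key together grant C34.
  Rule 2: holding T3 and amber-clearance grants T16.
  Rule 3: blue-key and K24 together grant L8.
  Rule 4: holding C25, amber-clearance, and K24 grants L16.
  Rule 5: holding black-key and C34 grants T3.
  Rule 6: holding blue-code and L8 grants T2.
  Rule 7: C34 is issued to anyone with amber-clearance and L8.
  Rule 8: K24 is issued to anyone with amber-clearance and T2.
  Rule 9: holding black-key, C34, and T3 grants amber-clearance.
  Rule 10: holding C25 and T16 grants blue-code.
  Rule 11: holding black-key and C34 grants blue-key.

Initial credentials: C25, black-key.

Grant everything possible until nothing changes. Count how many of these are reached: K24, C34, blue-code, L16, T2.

2

Holding C25 and black-key grants C34 (Rule 1).
Holding black-key and C34 grants T3 (Rule 5).
Holding black-key, C34, and T3 grants amber-clearance (Rule 9).
Holding T3 and amber-clearance grants T16 (Rule 2).
Holding C25 and T16 grants blue-code (Rule 10).
K24 would need amber-clearance and T2 (Rule 8), but T2 is never granted.
C34: reached.
blue-code: reached.
L16 would need C25, amber-clearance, and K24 (Rule 4), but K24 is never granted.
T2 would need blue-code and L8 (Rule 6), but L8 is never granted.
Reached: C34 and blue-code — 2 of the 5.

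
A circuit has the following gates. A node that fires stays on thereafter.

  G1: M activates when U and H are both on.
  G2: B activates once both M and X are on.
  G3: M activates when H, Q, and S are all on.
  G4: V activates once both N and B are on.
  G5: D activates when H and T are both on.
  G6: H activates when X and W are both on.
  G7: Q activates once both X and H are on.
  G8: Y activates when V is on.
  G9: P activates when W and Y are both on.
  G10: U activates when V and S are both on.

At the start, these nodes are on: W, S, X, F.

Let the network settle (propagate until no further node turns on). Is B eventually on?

Yes

X and W are on, so H activates (G6).
G7: X and H on → Q on.
G3: H, Q, and S on → M on.
G2: M and X on → B on.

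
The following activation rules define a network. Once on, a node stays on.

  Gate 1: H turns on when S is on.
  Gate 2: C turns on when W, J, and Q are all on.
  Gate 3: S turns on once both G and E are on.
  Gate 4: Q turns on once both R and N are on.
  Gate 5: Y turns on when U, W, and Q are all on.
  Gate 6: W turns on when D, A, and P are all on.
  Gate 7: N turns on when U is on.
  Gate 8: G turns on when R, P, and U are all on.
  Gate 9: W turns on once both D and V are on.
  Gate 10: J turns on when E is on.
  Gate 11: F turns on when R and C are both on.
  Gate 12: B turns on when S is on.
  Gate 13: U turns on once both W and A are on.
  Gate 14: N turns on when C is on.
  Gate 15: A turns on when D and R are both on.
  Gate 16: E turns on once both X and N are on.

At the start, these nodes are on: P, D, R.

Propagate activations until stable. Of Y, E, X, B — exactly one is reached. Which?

Y

D and R are on, so A turns on (Gate 15).
Gate 6: D, A, and P on → W on.
Gate 13: W and A on → U on.
U is on, so N turns on (Gate 7).
R and N are on, so Q turns on (Gate 4).
Gate 5: U, W, and Q on → Y on.
No rule produces X, and it is not given. E would need X and N (Gate 16), but X never turns on. B would need S (Gate 12), but S never turns on.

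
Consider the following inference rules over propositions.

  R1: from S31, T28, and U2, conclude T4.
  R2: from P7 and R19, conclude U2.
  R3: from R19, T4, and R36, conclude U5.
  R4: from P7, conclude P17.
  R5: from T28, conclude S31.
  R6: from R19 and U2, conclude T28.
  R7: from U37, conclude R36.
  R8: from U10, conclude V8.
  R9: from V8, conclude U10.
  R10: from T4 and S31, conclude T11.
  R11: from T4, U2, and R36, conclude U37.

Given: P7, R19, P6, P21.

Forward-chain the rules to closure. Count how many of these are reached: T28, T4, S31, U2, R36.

4

From P7 and R19, R2 gives U2.
R19 and U2 hold, so T28 follows (R6).
T28 holds, so S31 follows (R5).
From S31, T28, and U2, R1 gives T4.
T28: reached.
T4: reached.
S31: reached.
U2: reached.
R36 would need U37 (R7), but U37 is never established.
Reached: T28, T4, S31, and U2 — 4 of the 5.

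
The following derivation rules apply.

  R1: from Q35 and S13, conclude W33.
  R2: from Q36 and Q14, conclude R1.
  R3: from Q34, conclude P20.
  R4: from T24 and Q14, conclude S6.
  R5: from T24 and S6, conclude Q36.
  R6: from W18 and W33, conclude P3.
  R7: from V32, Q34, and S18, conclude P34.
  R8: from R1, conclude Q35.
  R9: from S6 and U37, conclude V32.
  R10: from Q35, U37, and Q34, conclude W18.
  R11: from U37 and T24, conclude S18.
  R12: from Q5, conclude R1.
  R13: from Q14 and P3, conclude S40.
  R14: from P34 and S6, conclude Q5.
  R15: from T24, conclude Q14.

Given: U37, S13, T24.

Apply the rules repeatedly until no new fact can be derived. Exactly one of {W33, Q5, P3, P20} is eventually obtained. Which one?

T24 holds, so Q14 follows (R15).
From T24 and Q14, R4 gives S6.
T24 and S6 hold, so Q36 follows (R5).
From Q36 and Q14, R2 gives R1.
From R1, R8 gives Q35.
From Q35 and S13, R1 gives W33.
P3 would need W18 and W33 (R6), but W18 is never established. Q5 would need P34 and S6 (R14), but P34 is never established. P20 would need Q34 (R3), but Q34 is never established.

W33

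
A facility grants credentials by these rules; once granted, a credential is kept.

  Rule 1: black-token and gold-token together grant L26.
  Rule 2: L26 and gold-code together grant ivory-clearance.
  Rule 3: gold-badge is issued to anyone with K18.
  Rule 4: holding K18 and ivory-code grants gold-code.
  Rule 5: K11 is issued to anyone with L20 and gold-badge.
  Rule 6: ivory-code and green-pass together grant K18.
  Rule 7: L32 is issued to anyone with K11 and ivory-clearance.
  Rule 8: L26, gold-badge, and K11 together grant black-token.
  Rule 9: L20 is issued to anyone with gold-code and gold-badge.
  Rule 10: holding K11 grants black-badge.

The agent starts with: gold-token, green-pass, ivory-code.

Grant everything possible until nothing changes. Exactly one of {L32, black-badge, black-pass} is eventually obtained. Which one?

black-badge

Holding ivory-code and green-pass grants K18 (Rule 6).
Holding K18 grants gold-badge (Rule 3).
Holding K18 and ivory-code grants gold-code (Rule 4).
Holding gold-code and gold-badge grants L20 (Rule 9).
Holding L20 and gold-badge grants K11 (Rule 5).
Holding K11 grants black-badge (Rule 10).
L32 would need K11 and ivory-clearance (Rule 7), but ivory-clearance is never granted. No rule produces black-pass, and it is not given.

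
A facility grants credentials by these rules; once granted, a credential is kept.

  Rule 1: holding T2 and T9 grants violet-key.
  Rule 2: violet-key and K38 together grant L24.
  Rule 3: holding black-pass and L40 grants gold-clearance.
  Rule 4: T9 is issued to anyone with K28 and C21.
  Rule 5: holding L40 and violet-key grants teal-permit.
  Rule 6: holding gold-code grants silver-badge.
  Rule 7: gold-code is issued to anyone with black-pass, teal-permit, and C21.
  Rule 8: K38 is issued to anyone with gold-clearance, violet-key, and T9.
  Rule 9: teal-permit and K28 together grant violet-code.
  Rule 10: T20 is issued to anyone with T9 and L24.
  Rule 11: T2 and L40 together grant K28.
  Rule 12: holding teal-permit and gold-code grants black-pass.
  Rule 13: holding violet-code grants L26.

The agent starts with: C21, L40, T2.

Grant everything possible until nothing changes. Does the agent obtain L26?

Yes

Holding T2 and L40 grants K28 (Rule 11).
Holding K28 and C21 grants T9 (Rule 4).
Holding T2 and T9 grants violet-key (Rule 1).
Holding L40 and violet-key grants teal-permit (Rule 5).
Holding teal-permit and K28 grants violet-code (Rule 9).
Holding violet-code grants L26 (Rule 13).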